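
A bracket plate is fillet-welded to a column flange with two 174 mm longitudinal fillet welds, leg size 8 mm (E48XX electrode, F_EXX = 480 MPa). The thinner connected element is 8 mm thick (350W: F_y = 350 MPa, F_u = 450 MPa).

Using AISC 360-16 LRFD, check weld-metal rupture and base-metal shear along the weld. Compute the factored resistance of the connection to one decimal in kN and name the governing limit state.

425.2 kN (weld metal governs)

Weld metal: throat = 0.707×8 = 5.656 mm, L = 2×174 = 348 mm. φR_n = 0.75 × 0.6 × 480 × 5.656 × 348 = 425.2 kN.
Base metal shear (8 mm plate): yield φR_n = 1.0×0.6×350×8×348 = 584.6 kN; rupture φR_n = 0.75×0.6×450×8×348 = 563.8 kN; take 563.8 kN (rupture).
Governing: min(425.2, 563.8) = 425.2 kN → weld metal.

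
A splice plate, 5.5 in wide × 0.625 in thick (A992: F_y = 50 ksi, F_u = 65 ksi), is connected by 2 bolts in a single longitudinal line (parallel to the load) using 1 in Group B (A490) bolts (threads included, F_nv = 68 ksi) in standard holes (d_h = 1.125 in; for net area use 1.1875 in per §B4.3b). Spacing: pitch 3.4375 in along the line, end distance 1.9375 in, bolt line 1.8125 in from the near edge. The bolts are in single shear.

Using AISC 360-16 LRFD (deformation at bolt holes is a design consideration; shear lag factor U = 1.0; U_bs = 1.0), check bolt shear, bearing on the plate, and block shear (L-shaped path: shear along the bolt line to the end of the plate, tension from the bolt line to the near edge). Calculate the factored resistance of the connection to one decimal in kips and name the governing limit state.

Bolt shear: A_b = π(1)²/4 = 0.7854 in². φR_n = 0.75 × 68 × 0.7854 × 2 × 1 = 80.1 kips.
Bearing (0.625 in plate, F_u = 65 ksi): end bolts L_c = 1.9375 − 1.125/2 = 1.375, R_n = min(1.2×1.375×0.625×65, 2.4×1×0.625×65) = 67.031 kips/bolt; interior L_c = 3.4375 − 1.125 = 2.3125, R_n = 97.5 kips/bolt. φR_n = 0.75 × (1×67.031 + 1×97.5) = 123.4 kips.
Block shear: shear path 1×[1.9375+1×3.4375] = 1×5.375 in, A_gv = 3.3594, A_nv = 1×(5.375 − 1.5×1.1875)×0.625 = 2.2461 in²; tension to near edge: (1.8125 − 0.5×1.1875)×0.625 = 0.76172 in². R_n = min(0.6×65×2.2461, 0.6×50×3.3594) + 1.0×65×0.76172 = min(87.598, 100.78) + 49.512 = 137.11 kips. φR_n = 0.75 × 137.11 = 102.8 kips.
Governing: min(80.1, 123.4, 102.8) = 80.1 kips → bolt shear.

80.1 kips (bolt shear governs)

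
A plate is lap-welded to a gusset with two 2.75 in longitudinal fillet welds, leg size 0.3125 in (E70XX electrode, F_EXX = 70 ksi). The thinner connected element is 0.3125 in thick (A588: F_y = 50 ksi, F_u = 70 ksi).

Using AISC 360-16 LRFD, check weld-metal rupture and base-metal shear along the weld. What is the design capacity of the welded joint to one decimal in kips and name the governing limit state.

Weld metal: throat = 0.707×0.3125 = 0.22094 in, L = 2×2.75 = 5.5 in. φR_n = 0.75 × 0.6 × 70 × 0.22094 × 5.5 = 38.3 kips.
Base metal shear (0.3125 in plate): yield φR_n = 1.0×0.6×50×0.3125×5.5 = 51.6 kips; rupture φR_n = 0.75×0.6×70×0.3125×5.5 = 54.1 kips; take 51.6 kips (yield).
Governing: min(38.3, 51.6) = 38.3 kips → weld metal.

38.3 kips (weld metal governs)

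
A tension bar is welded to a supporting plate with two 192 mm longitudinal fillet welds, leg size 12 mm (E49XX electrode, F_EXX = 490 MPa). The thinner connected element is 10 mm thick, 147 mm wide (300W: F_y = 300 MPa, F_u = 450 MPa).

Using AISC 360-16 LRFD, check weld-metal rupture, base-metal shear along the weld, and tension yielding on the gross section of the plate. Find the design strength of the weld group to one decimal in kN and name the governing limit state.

Weld metal: throat = 0.707×12 = 8.484 mm, L = 2×192 = 384 mm. φR_n = 0.75 × 0.6 × 490 × 8.484 × 384 = 718.4 kN.
Base metal shear (10 mm plate): yield φR_n = 1.0×0.6×300×10×384 = 691.2 kN; rupture φR_n = 0.75×0.6×450×10×384 = 777.6 kN; take 691.2 kN (yield).
Tension yield (gross): A_g = 147×10 = 1470 mm². φR_n = 0.90 × 300 × 1470 = 396.9 kN.
Governing: min(718.4, 691.2, 396.9) = 396.9 kN → gross-section yield.

396.9 kN (gross-section yield governs)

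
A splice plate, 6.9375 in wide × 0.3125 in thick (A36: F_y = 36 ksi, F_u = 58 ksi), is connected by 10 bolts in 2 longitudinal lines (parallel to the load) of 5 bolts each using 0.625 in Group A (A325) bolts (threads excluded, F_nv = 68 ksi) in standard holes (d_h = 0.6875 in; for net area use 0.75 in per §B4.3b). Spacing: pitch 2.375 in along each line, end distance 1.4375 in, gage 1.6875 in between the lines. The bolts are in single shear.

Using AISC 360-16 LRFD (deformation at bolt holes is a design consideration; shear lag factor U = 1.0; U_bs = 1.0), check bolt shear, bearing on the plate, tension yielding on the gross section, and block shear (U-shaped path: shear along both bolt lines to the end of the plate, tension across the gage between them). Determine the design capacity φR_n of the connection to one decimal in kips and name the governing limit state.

Bolt shear: A_b = π(0.625)²/4 = 0.3068 in². φR_n = 0.75 × 68 × 0.3068 × 10 × 1 = 156.5 kips.
Bearing (0.3125 in plate, F_u = 58 ksi): end bolts L_c = 1.4375 − 0.6875/2 = 1.09375, R_n = min(1.2×1.09375×0.3125×58, 2.4×0.625×0.3125×58) = 23.789 kips/bolt; interior L_c = 2.375 − 0.6875 = 1.6875, R_n = 27.188 kips/bolt. φR_n = 0.75 × (2×23.789 + 8×27.188) = 198.8 kips.
Tension yield (gross): A_g = 6.9375×0.3125 = 2.168 in². φR_n = 0.90 × 36 × 2.168 = 70.2 kips.
Block shear: shear path 2×[1.4375+4×2.375] = 2×10.9375 in, A_gv = 6.8359, A_nv = 2×(10.9375 − 4.5×0.75)×0.3125 = 4.7266 in²; tension across gage: (1.6875 − 1×0.75)×0.3125 = 0.29297 in². R_n = min(0.6×58×4.7266, 0.6×36×6.8359) + 1.0×58×0.29297 = min(164.49, 147.66) + 16.992 = 164.65 kips. φR_n = 0.75 × 164.65 = 123.5 kips.
Governing: min(156.5, 198.8, 70.2, 123.5) = 70.2 kips → gross-section yield.

70.2 kips (gross-section yield governs)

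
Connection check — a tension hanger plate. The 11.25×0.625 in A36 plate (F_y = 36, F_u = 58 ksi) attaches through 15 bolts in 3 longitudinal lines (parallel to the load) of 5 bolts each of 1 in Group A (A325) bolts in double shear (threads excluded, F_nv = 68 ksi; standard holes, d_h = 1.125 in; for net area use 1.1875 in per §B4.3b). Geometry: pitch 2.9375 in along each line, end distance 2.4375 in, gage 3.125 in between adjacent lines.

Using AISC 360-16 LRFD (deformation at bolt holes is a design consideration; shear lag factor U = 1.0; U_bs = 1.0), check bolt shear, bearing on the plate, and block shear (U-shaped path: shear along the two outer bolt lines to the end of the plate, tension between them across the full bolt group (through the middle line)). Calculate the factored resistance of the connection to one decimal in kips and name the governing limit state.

392.6 kips (block shear governs)

Bolt shear: A_b = π(1)²/4 = 0.7854 in². φR_n = 0.75 × 68 × 0.7854 × 15 × 2 = 1201.7 kips.
Bearing (0.625 in plate, F_u = 58 ksi): end bolts L_c = 2.4375 − 1.125/2 = 1.875, R_n = min(1.2×1.875×0.625×58, 2.4×1×0.625×58) = 81.563 kips/bolt; interior L_c = 2.9375 − 1.125 = 1.8125, R_n = 78.844 kips/bolt. φR_n = 0.75 × (3×81.563 + 12×78.844) = 893.1 kips.
Block shear: shear path 2×[2.4375+4×2.9375] = 2×14.1875 in, A_gv = 17.734, A_nv = 2×(14.1875 − 4.5×1.1875)×0.625 = 11.055 in²; tension across gage: (6.25 − 2×1.1875)×0.625 = 2.4219 in². R_n = min(0.6×58×11.055, 0.6×36×17.734) + 1.0×58×2.4219 = min(384.71, 383.05) + 140.47 = 523.52 kips. φR_n = 0.75 × 523.52 = 392.6 kips.
Governing: min(1201.7, 893.1, 392.6) = 392.6 kips → block shear.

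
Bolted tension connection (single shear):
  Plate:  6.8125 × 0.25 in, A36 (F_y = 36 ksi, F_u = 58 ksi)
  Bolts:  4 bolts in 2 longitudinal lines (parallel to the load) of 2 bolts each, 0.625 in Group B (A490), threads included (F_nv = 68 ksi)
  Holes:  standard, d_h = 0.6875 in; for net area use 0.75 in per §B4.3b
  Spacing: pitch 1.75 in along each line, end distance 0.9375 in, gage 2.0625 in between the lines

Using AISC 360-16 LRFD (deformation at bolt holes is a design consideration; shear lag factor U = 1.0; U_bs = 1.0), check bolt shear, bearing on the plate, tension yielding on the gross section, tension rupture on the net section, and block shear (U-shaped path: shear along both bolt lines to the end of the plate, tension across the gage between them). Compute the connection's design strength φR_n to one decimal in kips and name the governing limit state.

34.7 kips (block shear governs)

Bolt shear: A_b = π(0.625)²/4 = 0.3068 in². φR_n = 0.75 × 68 × 0.3068 × 4 × 1 = 62.6 kips.
Bearing (0.25 in plate, F_u = 58 ksi): end bolts L_c = 0.9375 − 0.6875/2 = 0.59375, R_n = min(1.2×0.59375×0.25×58, 2.4×0.625×0.25×58) = 10.331 kips/bolt; interior L_c = 1.75 − 0.6875 = 1.0625, R_n = 18.488 kips/bolt. φR_n = 0.75 × (2×10.331 + 2×18.488) = 43.2 kips.
Tension yield (gross): A_g = 6.8125×0.25 = 1.7031 in². φR_n = 0.90 × 36 × 1.7031 = 55.2 kips.
Tension rupture (net): A_n = (6.8125 − 2×0.75)×0.25 = 1.3281 in² (U = 1.0, A_e = A_n). φR_n = 0.75 × 58 × 1.3281 = 57.8 kips.
Block shear: shear path 2×[0.9375+1×1.75] = 2×2.6875 in, A_gv = 1.3438, A_nv = 2×(2.6875 − 1.5×0.75)×0.25 = 0.78125 in²; tension across gage: (2.0625 − 1×0.75)×0.25 = 0.32813 in². R_n = min(0.6×58×0.78125, 0.6×36×1.3438) + 1.0×58×0.32813 = min(27.188, 29.026) + 19.032 = 46.22 kips. φR_n = 0.75 × 46.22 = 34.7 kips.
Governing: min(62.6, 43.2, 55.2, 57.8, 34.7) = 34.7 kips → block shear.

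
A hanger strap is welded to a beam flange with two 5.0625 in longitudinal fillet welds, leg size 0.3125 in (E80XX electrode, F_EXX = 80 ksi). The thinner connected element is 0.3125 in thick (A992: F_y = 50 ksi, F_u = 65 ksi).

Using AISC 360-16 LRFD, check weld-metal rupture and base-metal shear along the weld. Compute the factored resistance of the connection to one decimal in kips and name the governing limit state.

80.5 kips (weld metal governs)

Weld metal: throat = 0.707×0.3125 = 0.22094 in, L = 2×5.0625 = 10.125 in. φR_n = 0.75 × 0.6 × 80 × 0.22094 × 10.125 = 80.5 kips.
Base metal shear (0.3125 in plate): yield φR_n = 1.0×0.6×50×0.3125×10.125 = 94.9 kips; rupture φR_n = 0.75×0.6×65×0.3125×10.125 = 92.5 kips; take 92.5 kips (rupture).
Governing: min(80.5, 92.5) = 80.5 kips → weld metal.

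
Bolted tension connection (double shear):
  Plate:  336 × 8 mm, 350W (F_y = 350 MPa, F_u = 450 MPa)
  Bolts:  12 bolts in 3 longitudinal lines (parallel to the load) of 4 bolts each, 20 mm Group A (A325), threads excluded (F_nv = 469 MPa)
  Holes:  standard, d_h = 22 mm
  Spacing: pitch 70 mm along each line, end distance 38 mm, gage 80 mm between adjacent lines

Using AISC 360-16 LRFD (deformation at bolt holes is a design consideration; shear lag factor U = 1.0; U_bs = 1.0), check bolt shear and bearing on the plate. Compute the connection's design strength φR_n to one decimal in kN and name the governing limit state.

Bolt shear: A_b = π(20)²/4 = 314.16 mm². φR_n = 0.75 × 469 × 314.16 × 12 × 2 = 2652.1 kN.
Bearing (8 mm plate, F_u = 450 MPa): end bolts L_c = 38 − 22/2 = 27, R_n = min(1.2×27×8×450, 2.4×20×8×450) = 116.64 kN/bolt; interior L_c = 70 − 22 = 48, R_n = 172.8 kN/bolt. φR_n = 0.75 × (3×116.64 + 9×172.8) = 1428.8 kN.
Governing: min(2652.1, 1428.8) = 1428.8 kN → bearing.

1428.8 kN (bearing governs)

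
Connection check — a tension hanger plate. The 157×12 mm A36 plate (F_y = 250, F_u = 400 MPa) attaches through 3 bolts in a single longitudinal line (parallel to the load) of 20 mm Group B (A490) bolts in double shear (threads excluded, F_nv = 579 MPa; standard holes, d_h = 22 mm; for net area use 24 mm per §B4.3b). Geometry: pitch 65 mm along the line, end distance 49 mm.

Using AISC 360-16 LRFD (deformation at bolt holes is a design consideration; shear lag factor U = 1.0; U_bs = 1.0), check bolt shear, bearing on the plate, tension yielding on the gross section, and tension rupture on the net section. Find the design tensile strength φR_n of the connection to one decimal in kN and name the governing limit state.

Bolt shear: A_b = π(20)²/4 = 314.16 mm². φR_n = 0.75 × 579 × 314.16 × 3 × 2 = 818.5 kN.
Bearing (12 mm plate, F_u = 400 MPa): end bolts L_c = 49 − 22/2 = 38, R_n = min(1.2×38×12×400, 2.4×20×12×400) = 218.88 kN/bolt; interior L_c = 65 − 22 = 43, R_n = 230.4 kN/bolt. φR_n = 0.75 × (1×218.88 + 2×230.4) = 509.8 kN.
Tension yield (gross): A_g = 157×12 = 1884 mm². φR_n = 0.90 × 250 × 1884 = 423.9 kN.
Tension rupture (net): A_n = (157 − 1×24)×12 = 1596 mm² (U = 1.0, A_e = A_n). φR_n = 0.75 × 400 × 1596 = 478.8 kN.
Governing: min(818.5, 509.8, 423.9, 478.8) = 423.9 kN → gross-section yield.

423.9 kN (gross-section yield governs)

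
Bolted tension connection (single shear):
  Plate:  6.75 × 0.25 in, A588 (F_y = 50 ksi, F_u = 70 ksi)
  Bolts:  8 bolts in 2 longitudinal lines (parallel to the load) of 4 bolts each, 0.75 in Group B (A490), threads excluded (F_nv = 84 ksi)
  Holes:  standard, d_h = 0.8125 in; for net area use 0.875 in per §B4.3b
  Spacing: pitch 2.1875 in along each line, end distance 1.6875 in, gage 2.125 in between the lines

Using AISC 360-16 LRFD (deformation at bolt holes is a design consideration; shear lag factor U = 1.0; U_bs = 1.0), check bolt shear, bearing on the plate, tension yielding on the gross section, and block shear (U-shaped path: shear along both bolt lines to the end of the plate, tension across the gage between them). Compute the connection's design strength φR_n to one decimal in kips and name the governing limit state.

Bolt shear: A_b = π(0.75)²/4 = 0.44179 in². φR_n = 0.75 × 84 × 0.44179 × 8 × 1 = 222.7 kips.
Bearing (0.25 in plate, F_u = 70 ksi): end bolts L_c = 1.6875 − 0.8125/2 = 1.28125, R_n = min(1.2×1.28125×0.25×70, 2.4×0.75×0.25×70) = 26.906 kips/bolt; interior L_c = 2.1875 − 0.8125 = 1.375, R_n = 28.875 kips/bolt. φR_n = 0.75 × (2×26.906 + 6×28.875) = 170.3 kips.
Tension yield (gross): A_g = 6.75×0.25 = 1.6875 in². φR_n = 0.90 × 50 × 1.6875 = 75.9 kips.
Block shear: shear path 2×[1.6875+3×2.1875] = 2×8.25 in, A_gv = 4.125, A_nv = 2×(8.25 − 3.5×0.875)×0.25 = 2.5938 in²; tension across gage: (2.125 − 1×0.875)×0.25 = 0.3125 in². R_n = min(0.6×70×2.5938, 0.6×50×4.125) + 1.0×70×0.3125 = min(108.94, 123.75) + 21.875 = 130.82 kips. φR_n = 0.75 × 130.82 = 98.1 kips.
Governing: min(222.7, 170.3, 75.9, 98.1) = 75.9 kips → gross-section yield.

75.9 kips (gross-section yield governs)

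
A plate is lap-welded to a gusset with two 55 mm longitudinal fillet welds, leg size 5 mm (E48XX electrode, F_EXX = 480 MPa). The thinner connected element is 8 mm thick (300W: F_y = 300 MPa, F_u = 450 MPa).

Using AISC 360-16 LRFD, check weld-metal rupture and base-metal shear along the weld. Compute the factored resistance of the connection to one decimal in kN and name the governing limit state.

Weld metal: throat = 0.707×5 = 3.535 mm, L = 2×55 = 110 mm. φR_n = 0.75 × 0.6 × 480 × 3.535 × 110 = 84.0 kN.
Base metal shear (8 mm plate): yield φR_n = 1.0×0.6×300×8×110 = 158.4 kN; rupture φR_n = 0.75×0.6×450×8×110 = 178.2 kN; take 158.4 kN (yield).
Governing: min(84.0, 158.4) = 84.0 kN → weld metal.

84.0 kN (weld metal governs)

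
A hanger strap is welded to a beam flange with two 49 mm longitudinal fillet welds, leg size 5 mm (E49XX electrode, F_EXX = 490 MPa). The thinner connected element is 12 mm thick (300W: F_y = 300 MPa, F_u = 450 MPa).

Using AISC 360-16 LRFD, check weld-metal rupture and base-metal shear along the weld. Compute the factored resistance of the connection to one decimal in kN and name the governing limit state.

Weld metal: throat = 0.707×5 = 3.535 mm, L = 2×49 = 98 mm. φR_n = 0.75 × 0.6 × 490 × 3.535 × 98 = 76.4 kN.
Base metal shear (12 mm plate): yield φR_n = 1.0×0.6×300×12×98 = 211.7 kN; rupture φR_n = 0.75×0.6×450×12×98 = 238.1 kN; take 211.7 kN (yield).
Governing: min(76.4, 211.7) = 76.4 kN → weld metal.

76.4 kN (weld metal governs)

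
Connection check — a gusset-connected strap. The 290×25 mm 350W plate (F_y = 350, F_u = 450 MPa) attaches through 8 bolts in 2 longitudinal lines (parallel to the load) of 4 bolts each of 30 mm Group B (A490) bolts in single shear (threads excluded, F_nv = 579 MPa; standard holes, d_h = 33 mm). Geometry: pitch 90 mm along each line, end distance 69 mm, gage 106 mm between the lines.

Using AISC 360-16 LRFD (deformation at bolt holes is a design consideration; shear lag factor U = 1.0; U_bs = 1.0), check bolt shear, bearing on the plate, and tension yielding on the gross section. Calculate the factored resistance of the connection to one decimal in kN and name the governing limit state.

Bolt shear: A_b = π(30)²/4 = 706.86 mm². φR_n = 0.75 × 579 × 706.86 × 8 × 1 = 2455.6 kN.
Bearing (25 mm plate, F_u = 450 MPa): end bolts L_c = 69 − 33/2 = 52.5, R_n = min(1.2×52.5×25×450, 2.4×30×25×450) = 708.75 kN/bolt; interior L_c = 90 − 33 = 57, R_n = 769.5 kN/bolt. φR_n = 0.75 × (2×708.75 + 6×769.5) = 4525.9 kN.
Tension yield (gross): A_g = 290×25 = 7250 mm². φR_n = 0.90 × 350 × 7250 = 2283.8 kN.
Governing: min(2455.6, 4525.9, 2283.8) = 2283.8 kN → gross-section yield.

2283.8 kN (gross-section yield governs)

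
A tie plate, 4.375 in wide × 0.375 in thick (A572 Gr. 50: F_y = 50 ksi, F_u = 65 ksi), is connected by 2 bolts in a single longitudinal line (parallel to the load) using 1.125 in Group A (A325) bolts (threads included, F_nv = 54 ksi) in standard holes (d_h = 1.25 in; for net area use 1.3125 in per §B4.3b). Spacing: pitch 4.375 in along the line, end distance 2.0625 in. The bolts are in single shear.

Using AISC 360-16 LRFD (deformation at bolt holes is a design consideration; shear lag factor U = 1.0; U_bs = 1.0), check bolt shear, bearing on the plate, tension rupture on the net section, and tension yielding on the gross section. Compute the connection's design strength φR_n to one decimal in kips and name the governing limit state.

Bolt shear: A_b = π(1.125)²/4 = 0.99402 in². φR_n = 0.75 × 54 × 0.99402 × 2 × 1 = 80.5 kips.
Bearing (0.375 in plate, F_u = 65 ksi): end bolts L_c = 2.0625 − 1.25/2 = 1.4375, R_n = min(1.2×1.4375×0.375×65, 2.4×1.125×0.375×65) = 42.047 kips/bolt; interior L_c = 4.375 − 1.25 = 3.125, R_n = 65.813 kips/bolt. φR_n = 0.75 × (1×42.047 + 1×65.813) = 80.9 kips.
Tension rupture (net): A_n = (4.375 − 1×1.3125)×0.375 = 1.1484 in² (U = 1.0, A_e = A_n). φR_n = 0.75 × 65 × 1.1484 = 56.0 kips.
Tension yield (gross): A_g = 4.375×0.375 = 1.6406 in². φR_n = 0.90 × 50 × 1.6406 = 73.8 kips.
Governing: min(80.5, 80.9, 56.0, 73.8) = 56.0 kips → net-section rupture.

56.0 kips (net-section rupture governs)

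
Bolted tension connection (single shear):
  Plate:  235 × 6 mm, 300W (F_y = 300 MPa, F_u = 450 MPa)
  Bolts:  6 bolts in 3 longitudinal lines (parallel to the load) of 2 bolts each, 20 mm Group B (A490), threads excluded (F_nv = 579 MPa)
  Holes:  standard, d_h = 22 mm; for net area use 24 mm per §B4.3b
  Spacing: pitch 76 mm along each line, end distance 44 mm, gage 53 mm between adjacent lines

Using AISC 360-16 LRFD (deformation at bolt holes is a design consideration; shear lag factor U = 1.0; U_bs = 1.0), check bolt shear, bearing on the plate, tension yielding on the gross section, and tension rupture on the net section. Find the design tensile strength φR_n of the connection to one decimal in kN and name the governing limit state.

330.1 kN (net-section rupture governs)

Bolt shear: A_b = π(20)²/4 = 314.16 mm². φR_n = 0.75 × 579 × 314.16 × 6 × 1 = 818.5 kN.
Bearing (6 mm plate, F_u = 450 MPa): end bolts L_c = 44 − 22/2 = 33, R_n = min(1.2×33×6×450, 2.4×20×6×450) = 106.92 kN/bolt; interior L_c = 76 − 22 = 54, R_n = 129.6 kN/bolt. φR_n = 0.75 × (3×106.92 + 3×129.6) = 532.2 kN.
Tension yield (gross): A_g = 235×6 = 1410 mm². φR_n = 0.90 × 300 × 1410 = 380.7 kN.
Tension rupture (net): A_n = (235 − 3×24)×6 = 978 mm² (U = 1.0, A_e = A_n). φR_n = 0.75 × 450 × 978 = 330.1 kN.
Governing: min(818.5, 532.2, 380.7, 330.1) = 330.1 kN → net-section rupture.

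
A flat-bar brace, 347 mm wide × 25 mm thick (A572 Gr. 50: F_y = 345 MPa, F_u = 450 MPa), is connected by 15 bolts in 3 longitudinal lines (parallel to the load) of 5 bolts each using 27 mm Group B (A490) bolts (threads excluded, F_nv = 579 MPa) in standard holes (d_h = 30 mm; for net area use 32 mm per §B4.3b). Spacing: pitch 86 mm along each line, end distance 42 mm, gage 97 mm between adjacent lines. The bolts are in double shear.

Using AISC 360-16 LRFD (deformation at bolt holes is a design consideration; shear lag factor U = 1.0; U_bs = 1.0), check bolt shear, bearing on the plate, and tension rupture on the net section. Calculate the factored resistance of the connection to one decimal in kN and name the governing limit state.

2117.8 kN (net-section rupture governs)

Bolt shear: A_b = π(27)²/4 = 572.56 mm². φR_n = 0.75 × 579 × 572.56 × 15 × 2 = 7459.0 kN.
Bearing (25 mm plate, F_u = 450 MPa): end bolts L_c = 42 − 30/2 = 27, R_n = min(1.2×27×25×450, 2.4×27×25×450) = 364.5 kN/bolt; interior L_c = 86 − 30 = 56, R_n = 729 kN/bolt. φR_n = 0.75 × (3×364.5 + 12×729) = 7381.1 kN.
Tension rupture (net): A_n = (347 − 3×32)×25 = 6275 mm² (U = 1.0, A_e = A_n). φR_n = 0.75 × 450 × 6275 = 2117.8 kN.
Governing: min(7459.0, 7381.1, 2117.8) = 2117.8 kN → net-section rupture.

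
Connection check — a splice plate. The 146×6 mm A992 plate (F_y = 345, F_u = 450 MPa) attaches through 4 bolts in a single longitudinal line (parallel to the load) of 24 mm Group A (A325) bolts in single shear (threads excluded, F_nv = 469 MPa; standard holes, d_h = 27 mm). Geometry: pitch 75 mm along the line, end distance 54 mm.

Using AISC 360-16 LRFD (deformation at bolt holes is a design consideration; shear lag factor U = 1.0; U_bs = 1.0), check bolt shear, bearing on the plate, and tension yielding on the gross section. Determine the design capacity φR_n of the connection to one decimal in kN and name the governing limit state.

272.0 kN (gross-section yield governs)

Bolt shear: A_b = π(24)²/4 = 452.39 mm². φR_n = 0.75 × 469 × 452.39 × 4 × 1 = 636.5 kN.
Bearing (6 mm plate, F_u = 450 MPa): end bolts L_c = 54 − 27/2 = 40.5, R_n = min(1.2×40.5×6×450, 2.4×24×6×450) = 131.22 kN/bolt; interior L_c = 75 − 27 = 48, R_n = 155.52 kN/bolt. φR_n = 0.75 × (1×131.22 + 3×155.52) = 448.3 kN.
Tension yield (gross): A_g = 146×6 = 876 mm². φR_n = 0.90 × 345 × 876 = 272.0 kN.
Governing: min(636.5, 448.3, 272.0) = 272.0 kN → gross-section yield.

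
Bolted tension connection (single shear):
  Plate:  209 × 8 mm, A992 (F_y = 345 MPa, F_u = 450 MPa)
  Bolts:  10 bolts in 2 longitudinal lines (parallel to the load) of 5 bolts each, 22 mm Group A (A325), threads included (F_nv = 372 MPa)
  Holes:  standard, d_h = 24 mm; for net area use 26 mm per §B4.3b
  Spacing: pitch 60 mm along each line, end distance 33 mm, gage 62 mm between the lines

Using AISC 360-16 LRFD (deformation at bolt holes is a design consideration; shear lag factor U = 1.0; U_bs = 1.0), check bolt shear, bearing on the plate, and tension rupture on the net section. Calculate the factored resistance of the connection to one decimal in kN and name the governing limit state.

423.9 kN (net-section rupture governs)

Bolt shear: A_b = π(22)²/4 = 380.13 mm². φR_n = 0.75 × 372 × 380.13 × 10 × 1 = 1060.6 kN.
Bearing (8 mm plate, F_u = 450 MPa): end bolts L_c = 33 − 24/2 = 21, R_n = min(1.2×21×8×450, 2.4×22×8×450) = 90.72 kN/bolt; interior L_c = 60 − 24 = 36, R_n = 155.52 kN/bolt. φR_n = 0.75 × (2×90.72 + 8×155.52) = 1069.2 kN.
Tension rupture (net): A_n = (209 − 2×26)×8 = 1256 mm² (U = 1.0, A_e = A_n). φR_n = 0.75 × 450 × 1256 = 423.9 kN.
Governing: min(1060.6, 1069.2, 423.9) = 423.9 kN → net-section rupture.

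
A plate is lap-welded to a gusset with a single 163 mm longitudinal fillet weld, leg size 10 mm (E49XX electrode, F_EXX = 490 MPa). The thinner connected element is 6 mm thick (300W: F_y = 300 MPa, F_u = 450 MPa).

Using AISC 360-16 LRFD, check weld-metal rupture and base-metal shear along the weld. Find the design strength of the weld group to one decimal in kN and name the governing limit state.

Weld metal: throat = 0.707×10 = 7.07 mm, L = 163 mm. φR_n = 0.75 × 0.6 × 490 × 7.07 × 163 = 254.1 kN.
Base metal shear (6 mm plate): yield φR_n = 1.0×0.6×300×6×163 = 176.0 kN; rupture φR_n = 0.75×0.6×450×6×163 = 198.0 kN; take 176.0 kN (yield).
Governing: min(254.1, 176.0) = 176.0 kN → base-metal shear.

176.0 kN (base-metal shear governs)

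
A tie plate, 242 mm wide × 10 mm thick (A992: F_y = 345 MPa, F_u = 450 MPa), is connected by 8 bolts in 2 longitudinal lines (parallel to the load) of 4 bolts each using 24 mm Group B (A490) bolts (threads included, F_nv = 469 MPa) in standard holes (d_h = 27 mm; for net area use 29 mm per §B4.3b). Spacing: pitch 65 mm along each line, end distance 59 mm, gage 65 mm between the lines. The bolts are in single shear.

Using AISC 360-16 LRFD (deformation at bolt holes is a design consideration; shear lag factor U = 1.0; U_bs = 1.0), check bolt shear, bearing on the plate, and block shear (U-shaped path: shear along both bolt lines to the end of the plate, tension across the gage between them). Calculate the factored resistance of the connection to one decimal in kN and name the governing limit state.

739.1 kN (block shear governs)

Bolt shear: A_b = π(24)²/4 = 452.39 mm². φR_n = 0.75 × 469 × 452.39 × 8 × 1 = 1273.0 kN.
Bearing (10 mm plate, F_u = 450 MPa): end bolts L_c = 59 − 27/2 = 45.5, R_n = min(1.2×45.5×10×450, 2.4×24×10×450) = 245.7 kN/bolt; interior L_c = 65 − 27 = 38, R_n = 205.2 kN/bolt. φR_n = 0.75 × (2×245.7 + 6×205.2) = 1292.0 kN.
Block shear: shear path 2×[59+3×65] = 2×254 mm, A_gv = 5080, A_nv = 2×(254 − 3.5×29)×10 = 3050 mm²; tension across gage: (65 − 1×29)×10 = 360 mm². R_n = min(0.6×450×3050, 0.6×345×5080) + 1.0×450×360 = min(823.5, 1051.6) + 162 = 985.5 kN. φR_n = 0.75 × 985.5 = 739.1 kN.
Governing: min(1273.0, 1292.0, 739.1) = 739.1 kN → block shear.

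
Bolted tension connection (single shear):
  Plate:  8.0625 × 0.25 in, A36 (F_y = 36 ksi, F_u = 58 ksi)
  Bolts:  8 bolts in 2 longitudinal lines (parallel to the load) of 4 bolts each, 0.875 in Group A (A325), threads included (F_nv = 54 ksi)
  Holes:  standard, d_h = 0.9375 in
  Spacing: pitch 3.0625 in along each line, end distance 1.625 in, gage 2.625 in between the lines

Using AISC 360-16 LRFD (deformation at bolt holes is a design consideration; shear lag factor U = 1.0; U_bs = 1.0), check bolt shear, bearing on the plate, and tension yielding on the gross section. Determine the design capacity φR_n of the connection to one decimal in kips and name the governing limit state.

65.3 kips (gross-section yield governs)

Bolt shear: A_b = π(0.875)²/4 = 0.60132 in². φR_n = 0.75 × 54 × 0.60132 × 8 × 1 = 194.8 kips.
Bearing (0.25 in plate, F_u = 58 ksi): end bolts L_c = 1.625 − 0.9375/2 = 1.15625, R_n = min(1.2×1.15625×0.25×58, 2.4×0.875×0.25×58) = 20.119 kips/bolt; interior L_c = 3.0625 − 0.9375 = 2.125, R_n = 30.45 kips/bolt. φR_n = 0.75 × (2×20.119 + 6×30.45) = 167.2 kips.
Tension yield (gross): A_g = 8.0625×0.25 = 2.0156 in². φR_n = 0.90 × 36 × 2.0156 = 65.3 kips.
Governing: min(194.8, 167.2, 65.3) = 65.3 kips → gross-section yield.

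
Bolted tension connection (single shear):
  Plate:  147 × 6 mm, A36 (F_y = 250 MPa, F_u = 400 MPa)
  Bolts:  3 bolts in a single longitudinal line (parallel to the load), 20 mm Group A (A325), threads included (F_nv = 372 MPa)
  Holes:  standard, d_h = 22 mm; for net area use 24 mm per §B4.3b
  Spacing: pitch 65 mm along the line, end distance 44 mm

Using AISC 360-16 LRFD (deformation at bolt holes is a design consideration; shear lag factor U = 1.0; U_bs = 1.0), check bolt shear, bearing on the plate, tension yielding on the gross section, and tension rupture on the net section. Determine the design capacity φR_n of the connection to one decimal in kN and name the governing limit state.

Bolt shear: A_b = π(20)²/4 = 314.16 mm². φR_n = 0.75 × 372 × 314.16 × 3 × 1 = 263.0 kN.
Bearing (6 mm plate, F_u = 400 MPa): end bolts L_c = 44 − 22/2 = 33, R_n = min(1.2×33×6×400, 2.4×20×6×400) = 95.04 kN/bolt; interior L_c = 65 − 22 = 43, R_n = 115.2 kN/bolt. φR_n = 0.75 × (1×95.04 + 2×115.2) = 244.1 kN.
Tension yield (gross): A_g = 147×6 = 882 mm². φR_n = 0.90 × 250 × 882 = 198.5 kN.
Tension rupture (net): A_n = (147 − 1×24)×6 = 738 mm² (U = 1.0, A_e = A_n). φR_n = 0.75 × 400 × 738 = 221.4 kN.
Governing: min(263.0, 244.1, 198.5, 221.4) = 198.5 kN → gross-section yield.

198.5 kN (gross-section yield governs)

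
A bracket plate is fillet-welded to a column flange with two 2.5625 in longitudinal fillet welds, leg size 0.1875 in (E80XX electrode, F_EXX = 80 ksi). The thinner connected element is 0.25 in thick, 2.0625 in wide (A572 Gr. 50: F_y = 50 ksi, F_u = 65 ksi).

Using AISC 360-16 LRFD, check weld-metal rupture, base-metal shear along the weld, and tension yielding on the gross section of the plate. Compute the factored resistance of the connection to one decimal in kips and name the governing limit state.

Weld metal: throat = 0.707×0.1875 = 0.13256 in, L = 2×2.5625 = 5.125 in. φR_n = 0.75 × 0.6 × 80 × 0.13256 × 5.125 = 24.5 kips.
Base metal shear (0.25 in plate): yield φR_n = 1.0×0.6×50×0.25×5.125 = 38.4 kips; rupture φR_n = 0.75×0.6×65×0.25×5.125 = 37.5 kips; take 37.5 kips (rupture).
Tension yield (gross): A_g = 2.0625×0.25 = 0.51563 in². φR_n = 0.90 × 50 × 0.51563 = 23.2 kips.
Governing: min(24.5, 37.5, 23.2) = 23.2 kips → gross-section yield.

23.2 kips (gross-section yield governs)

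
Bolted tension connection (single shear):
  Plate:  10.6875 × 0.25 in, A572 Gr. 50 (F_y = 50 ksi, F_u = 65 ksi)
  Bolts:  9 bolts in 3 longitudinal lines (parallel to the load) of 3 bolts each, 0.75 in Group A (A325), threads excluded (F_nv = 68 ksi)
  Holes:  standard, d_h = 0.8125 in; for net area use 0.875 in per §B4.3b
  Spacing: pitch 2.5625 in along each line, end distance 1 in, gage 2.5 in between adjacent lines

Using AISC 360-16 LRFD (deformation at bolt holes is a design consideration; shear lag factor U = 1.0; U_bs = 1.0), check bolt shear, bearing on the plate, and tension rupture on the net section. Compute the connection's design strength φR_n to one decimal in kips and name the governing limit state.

Bolt shear: A_b = π(0.75)²/4 = 0.44179 in². φR_n = 0.75 × 68 × 0.44179 × 9 × 1 = 202.8 kips.
Bearing (0.25 in plate, F_u = 65 ksi): end bolts L_c = 1 − 0.8125/2 = 0.59375, R_n = min(1.2×0.59375×0.25×65, 2.4×0.75×0.25×65) = 11.578 kips/bolt; interior L_c = 2.5625 − 0.8125 = 1.75, R_n = 29.25 kips/bolt. φR_n = 0.75 × (3×11.578 + 6×29.25) = 157.7 kips.
Tension rupture (net): A_n = (10.6875 − 3×0.875)×0.25 = 2.0156 in² (U = 1.0, A_e = A_n). φR_n = 0.75 × 65 × 2.0156 = 98.3 kips.
Governing: min(202.8, 157.7, 98.3) = 98.3 kips → net-section rupture.

98.3 kips (net-section rupture governs)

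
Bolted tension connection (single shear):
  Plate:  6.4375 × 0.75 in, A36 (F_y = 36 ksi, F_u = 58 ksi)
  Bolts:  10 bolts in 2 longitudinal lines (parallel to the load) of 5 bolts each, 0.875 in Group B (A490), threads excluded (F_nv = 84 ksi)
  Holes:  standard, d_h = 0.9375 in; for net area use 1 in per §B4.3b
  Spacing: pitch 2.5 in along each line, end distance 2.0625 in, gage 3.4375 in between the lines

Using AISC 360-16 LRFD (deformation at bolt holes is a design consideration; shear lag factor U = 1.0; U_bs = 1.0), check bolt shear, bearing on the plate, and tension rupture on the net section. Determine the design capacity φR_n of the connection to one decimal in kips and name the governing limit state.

144.8 kips (net-section rupture governs)

Bolt shear: A_b = π(0.875)²/4 = 0.60132 in². φR_n = 0.75 × 84 × 0.60132 × 10 × 1 = 378.8 kips.
Bearing (0.75 in plate, F_u = 58 ksi): end bolts L_c = 2.0625 − 0.9375/2 = 1.59375, R_n = min(1.2×1.59375×0.75×58, 2.4×0.875×0.75×58) = 83.194 kips/bolt; interior L_c = 2.5 − 0.9375 = 1.5625, R_n = 81.563 kips/bolt. φR_n = 0.75 × (2×83.194 + 8×81.563) = 614.2 kips.
Tension rupture (net): A_n = (6.4375 − 2×1)×0.75 = 3.3281 in² (U = 1.0, A_e = A_n). φR_n = 0.75 × 58 × 3.3281 = 144.8 kips.
Governing: min(378.8, 614.2, 144.8) = 144.8 kips → net-section rupture.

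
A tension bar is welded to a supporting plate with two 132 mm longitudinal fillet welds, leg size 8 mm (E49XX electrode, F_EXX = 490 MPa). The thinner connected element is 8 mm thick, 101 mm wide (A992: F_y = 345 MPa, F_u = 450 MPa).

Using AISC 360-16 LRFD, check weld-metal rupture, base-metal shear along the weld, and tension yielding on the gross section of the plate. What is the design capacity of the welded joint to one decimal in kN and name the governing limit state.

250.9 kN (gross-section yield governs)

Weld metal: throat = 0.707×8 = 5.656 mm, L = 2×132 = 264 mm. φR_n = 0.75 × 0.6 × 490 × 5.656 × 264 = 329.2 kN.
Base metal shear (8 mm plate): yield φR_n = 1.0×0.6×345×8×264 = 437.2 kN; rupture φR_n = 0.75×0.6×450×8×264 = 427.7 kN; take 427.7 kN (rupture).
Tension yield (gross): A_g = 101×8 = 808 mm². φR_n = 0.90 × 345 × 808 = 250.9 kN.
Governing: min(329.2, 427.7, 250.9) = 250.9 kN → gross-section yield.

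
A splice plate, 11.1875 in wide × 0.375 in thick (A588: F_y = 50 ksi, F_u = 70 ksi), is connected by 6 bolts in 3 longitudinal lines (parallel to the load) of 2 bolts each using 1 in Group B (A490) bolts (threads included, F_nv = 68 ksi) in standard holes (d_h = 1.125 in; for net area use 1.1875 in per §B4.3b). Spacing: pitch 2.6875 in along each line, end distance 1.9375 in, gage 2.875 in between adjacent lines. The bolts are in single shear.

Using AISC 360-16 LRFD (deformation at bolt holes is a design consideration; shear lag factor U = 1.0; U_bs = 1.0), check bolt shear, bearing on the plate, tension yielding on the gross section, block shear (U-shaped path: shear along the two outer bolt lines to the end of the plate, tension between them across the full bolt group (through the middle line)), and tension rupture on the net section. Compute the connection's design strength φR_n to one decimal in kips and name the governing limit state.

Bolt shear: A_b = π(1)²/4 = 0.7854 in². φR_n = 0.75 × 68 × 0.7854 × 6 × 1 = 240.3 kips.
Bearing (0.375 in plate, F_u = 70 ksi): end bolts L_c = 1.9375 − 1.125/2 = 1.375, R_n = min(1.2×1.375×0.375×70, 2.4×1×0.375×70) = 43.313 kips/bolt; interior L_c = 2.6875 − 1.125 = 1.5625, R_n = 49.219 kips/bolt. φR_n = 0.75 × (3×43.313 + 3×49.219) = 208.2 kips.
Tension yield (gross): A_g = 11.1875×0.375 = 4.1953 in². φR_n = 0.90 × 50 × 4.1953 = 188.8 kips.
Block shear: shear path 2×[1.9375+1×2.6875] = 2×4.625 in, A_gv = 3.4688, A_nv = 2×(4.625 − 1.5×1.1875)×0.375 = 2.1328 in²; tension across gage: (5.75 − 2×1.1875)×0.375 = 1.2656 in². R_n = min(0.6×70×2.1328, 0.6×50×3.4688) + 1.0×70×1.2656 = min(89.578, 104.06) + 88.592 = 178.17 kips. φR_n = 0.75 × 178.17 = 133.6 kips.
Tension rupture (net): A_n = (11.1875 − 3×1.1875)×0.375 = 2.8594 in² (U = 1.0, A_e = A_n). φR_n = 0.75 × 70 × 2.8594 = 150.1 kips.
Governing: min(240.3, 208.2, 188.8, 133.6, 150.1) = 133.6 kips → block shear.

133.6 kips (block shear governs)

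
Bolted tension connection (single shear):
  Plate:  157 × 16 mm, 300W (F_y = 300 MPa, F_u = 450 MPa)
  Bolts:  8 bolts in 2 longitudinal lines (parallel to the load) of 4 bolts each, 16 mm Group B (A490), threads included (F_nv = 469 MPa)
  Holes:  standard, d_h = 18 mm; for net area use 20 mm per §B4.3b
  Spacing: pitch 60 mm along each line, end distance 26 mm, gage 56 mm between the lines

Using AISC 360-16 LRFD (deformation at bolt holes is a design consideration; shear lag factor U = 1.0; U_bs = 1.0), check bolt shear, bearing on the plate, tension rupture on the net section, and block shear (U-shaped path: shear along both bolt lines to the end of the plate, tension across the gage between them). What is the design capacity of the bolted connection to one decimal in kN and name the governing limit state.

565.8 kN (bolt shear governs)

Bolt shear: A_b = π(16)²/4 = 201.06 mm². φR_n = 0.75 × 469 × 201.06 × 8 × 1 = 565.8 kN.
Bearing (16 mm plate, F_u = 450 MPa): end bolts L_c = 26 − 18/2 = 17, R_n = min(1.2×17×16×450, 2.4×16×16×450) = 146.88 kN/bolt; interior L_c = 60 − 18 = 42, R_n = 276.48 kN/bolt. φR_n = 0.75 × (2×146.88 + 6×276.48) = 1464.5 kN.
Tension rupture (net): A_n = (157 − 2×20)×16 = 1872 mm² (U = 1.0, A_e = A_n). φR_n = 0.75 × 450 × 1872 = 631.8 kN.
Block shear: shear path 2×[26+3×60] = 2×206 mm, A_gv = 6592, A_nv = 2×(206 − 3.5×20)×16 = 4352 mm²; tension across gage: (56 − 1×20)×16 = 576 mm². R_n = min(0.6×450×4352, 0.6×300×6592) + 1.0×450×576 = min(1175, 1186.6) + 259.2 = 1434.2 kN. φR_n = 0.75 × 1434.2 = 1075.7 kN.
Governing: min(565.8, 1464.5, 631.8, 1075.7) = 565.8 kN → bolt shear.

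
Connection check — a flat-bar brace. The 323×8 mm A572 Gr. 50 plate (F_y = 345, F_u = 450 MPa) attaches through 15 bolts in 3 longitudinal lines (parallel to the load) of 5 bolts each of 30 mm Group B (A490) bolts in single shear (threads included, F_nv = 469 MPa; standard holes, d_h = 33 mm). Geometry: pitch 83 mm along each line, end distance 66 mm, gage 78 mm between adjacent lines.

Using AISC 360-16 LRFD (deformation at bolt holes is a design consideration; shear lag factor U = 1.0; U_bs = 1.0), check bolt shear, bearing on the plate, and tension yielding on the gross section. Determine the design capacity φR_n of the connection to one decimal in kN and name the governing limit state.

802.3 kN (gross-section yield governs)

Bolt shear: A_b = π(30)²/4 = 706.86 mm². φR_n = 0.75 × 469 × 706.86 × 15 × 1 = 3729.6 kN.
Bearing (8 mm plate, F_u = 450 MPa): end bolts L_c = 66 − 33/2 = 49.5, R_n = min(1.2×49.5×8×450, 2.4×30×8×450) = 213.84 kN/bolt; interior L_c = 83 − 33 = 50, R_n = 216 kN/bolt. φR_n = 0.75 × (3×213.84 + 12×216) = 2425.1 kN.
Tension yield (gross): A_g = 323×8 = 2584 mm². φR_n = 0.90 × 345 × 2584 = 802.3 kN.
Governing: min(3729.6, 2425.1, 802.3) = 802.3 kN → gross-section yield.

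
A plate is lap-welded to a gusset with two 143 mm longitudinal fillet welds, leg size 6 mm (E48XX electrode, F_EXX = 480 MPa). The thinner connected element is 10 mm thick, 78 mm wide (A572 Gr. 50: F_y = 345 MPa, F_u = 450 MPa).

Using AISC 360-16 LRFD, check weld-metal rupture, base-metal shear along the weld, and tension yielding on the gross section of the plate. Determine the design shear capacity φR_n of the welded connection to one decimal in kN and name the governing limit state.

Weld metal: throat = 0.707×6 = 4.242 mm, L = 2×143 = 286 mm. φR_n = 0.75 × 0.6 × 480 × 4.242 × 286 = 262.1 kN.
Base metal shear (10 mm plate): yield φR_n = 1.0×0.6×345×10×286 = 592.0 kN; rupture φR_n = 0.75×0.6×450×10×286 = 579.2 kN; take 579.2 kN (rupture).
Tension yield (gross): A_g = 78×10 = 780 mm². φR_n = 0.90 × 345 × 780 = 242.2 kN.
Governing: min(262.1, 579.2, 242.2) = 242.2 kN → gross-section yield.

242.2 kN (gross-section yield governs)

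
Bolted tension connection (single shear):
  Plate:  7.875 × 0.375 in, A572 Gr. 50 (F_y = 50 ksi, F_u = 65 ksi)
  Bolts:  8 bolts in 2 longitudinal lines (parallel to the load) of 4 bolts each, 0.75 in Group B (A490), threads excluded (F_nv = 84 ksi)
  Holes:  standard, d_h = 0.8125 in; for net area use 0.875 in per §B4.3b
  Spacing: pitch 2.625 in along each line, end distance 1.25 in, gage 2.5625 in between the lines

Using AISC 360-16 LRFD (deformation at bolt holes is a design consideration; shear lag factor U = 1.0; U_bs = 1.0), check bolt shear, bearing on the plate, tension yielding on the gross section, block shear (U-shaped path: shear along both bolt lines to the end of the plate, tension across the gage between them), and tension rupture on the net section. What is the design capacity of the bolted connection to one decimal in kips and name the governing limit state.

112.0 kips (net-section rupture governs)

Bolt shear: A_b = π(0.75)²/4 = 0.44179 in². φR_n = 0.75 × 84 × 0.44179 × 8 × 1 = 222.7 kips.
Bearing (0.375 in plate, F_u = 65 ksi): end bolts L_c = 1.25 − 0.8125/2 = 0.84375, R_n = min(1.2×0.84375×0.375×65, 2.4×0.75×0.375×65) = 24.68 kips/bolt; interior L_c = 2.625 − 0.8125 = 1.8125, R_n = 43.875 kips/bolt. φR_n = 0.75 × (2×24.68 + 6×43.875) = 234.5 kips.
Tension yield (gross): A_g = 7.875×0.375 = 2.9531 in². φR_n = 0.90 × 50 × 2.9531 = 132.9 kips.
Block shear: shear path 2×[1.25+3×2.625] = 2×9.125 in, A_gv = 6.8438, A_nv = 2×(9.125 − 3.5×0.875)×0.375 = 4.5469 in²; tension across gage: (2.5625 − 1×0.875)×0.375 = 0.63281 in². R_n = min(0.6×65×4.5469, 0.6×50×6.8438) + 1.0×65×0.63281 = min(177.33, 205.31) + 41.133 = 218.46 kips. φR_n = 0.75 × 218.46 = 163.8 kips.
Tension rupture (net): A_n = (7.875 − 2×0.875)×0.375 = 2.2969 in² (U = 1.0, A_e = A_n). φR_n = 0.75 × 65 × 2.2969 = 112.0 kips.
Governing: min(222.7, 234.5, 132.9, 163.8, 112.0) = 112.0 kips → net-section rupture.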